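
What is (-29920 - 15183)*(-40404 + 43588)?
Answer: -143607952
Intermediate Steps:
(-29920 - 15183)*(-40404 + 43588) = -45103*3184 = -143607952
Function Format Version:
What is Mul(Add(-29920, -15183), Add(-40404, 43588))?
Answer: -143607952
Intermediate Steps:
Mul(Add(-29920, -15183), Add(-40404, 43588)) = Mul(-45103, 3184) = -143607952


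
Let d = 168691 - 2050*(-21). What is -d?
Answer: -211741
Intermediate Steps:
d = 211741 (d = 168691 - 1*(-43050) = 168691 + 43050 = 211741)
-d = -1*211741 = -211741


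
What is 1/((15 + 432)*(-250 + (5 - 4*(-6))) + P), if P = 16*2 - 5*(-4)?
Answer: -1/98735 ≈ -1.0128e-5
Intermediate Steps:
P = 52 (P = 32 + 20 = 52)
1/((15 + 432)*(-250 + (5 - 4*(-6))) + P) = 1/((15 + 432)*(-250 + (5 - 4*(-6))) + 52) = 1/(447*(-250 + (5 + 24)) + 52) = 1/(447*(-250 + 29) + 52) = 1/(447*(-221) + 52) = 1/(-98787 + 52) = 1/(-98735) = -1/98735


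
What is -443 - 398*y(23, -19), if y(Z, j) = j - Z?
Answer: 16273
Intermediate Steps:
-443 - 398*y(23, -19) = -443 - 398*(-19 - 1*23) = -443 - 398*(-19 - 23) = -443 - 398*(-42) = -443 + 16716 = 16273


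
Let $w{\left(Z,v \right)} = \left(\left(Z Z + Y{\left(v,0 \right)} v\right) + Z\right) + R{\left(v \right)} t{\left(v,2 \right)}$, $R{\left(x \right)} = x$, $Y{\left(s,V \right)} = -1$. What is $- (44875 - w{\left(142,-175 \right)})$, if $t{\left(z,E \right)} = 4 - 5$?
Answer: $-24219$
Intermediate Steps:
$t{\left(z,E \right)} = -1$ ($t{\left(z,E \right)} = 4 - 5 = -1$)
$w{\left(Z,v \right)} = Z + Z^{2} - 2 v$ ($w{\left(Z,v \right)} = \left(\left(Z Z - v\right) + Z\right) + v \left(-1\right) = \left(\left(Z^{2} - v\right) + Z\right) - v = \left(Z + Z^{2} - v\right) - v = Z + Z^{2} - 2 v$)
$- (44875 - w{\left(142,-175 \right)}) = - (44875 - \left(142 + 142^{2} - -350\right)) = - (44875 - \left(142 + 20164 + 350\right)) = - (44875 - 20656) = \left(-1\right) 24219 = -24219$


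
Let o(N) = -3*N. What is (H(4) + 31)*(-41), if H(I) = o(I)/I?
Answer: -1148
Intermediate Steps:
H(I) = -3 (H(I) = (-3*I)/I = -3)
(H(4) + 31)*(-41) = (-3 + 31)*(-41) = 28*(-41) = -1148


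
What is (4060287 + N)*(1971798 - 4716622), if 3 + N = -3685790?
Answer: -1027920119056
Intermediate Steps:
N = -3685793 (N = -3 - 3685790 = -3685793)
(4060287 + N)*(1971798 - 4716622) = (4060287 - 3685793)*(1971798 - 4716622) = 374494*(-2744824) = -1027920119056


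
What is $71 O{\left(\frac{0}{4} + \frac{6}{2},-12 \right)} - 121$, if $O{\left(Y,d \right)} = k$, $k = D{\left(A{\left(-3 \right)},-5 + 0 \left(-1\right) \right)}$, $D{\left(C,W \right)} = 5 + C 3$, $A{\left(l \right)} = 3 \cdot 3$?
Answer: $2151$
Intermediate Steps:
$A{\left(l \right)} = 9$
$D{\left(C,W \right)} = 5 + 3 C$
$k = 32$ ($k = 5 + 3 \cdot 9 = 5 + 27 = 32$)
$O{\left(Y,d \right)} = 32$
$71 O{\left(\frac{0}{4} + \frac{6}{2},-12 \right)} - 121 = 71 \cdot 32 - 121 = 2272 - 121 = 2151$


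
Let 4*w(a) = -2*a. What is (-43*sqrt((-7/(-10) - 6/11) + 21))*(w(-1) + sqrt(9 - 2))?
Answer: -43*sqrt(1791790)/110 - 43*sqrt(255970)/220 ≈ -622.15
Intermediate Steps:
w(a) = -a/2 (w(a) = (-2*a)/4 = -a/2)
(-43*sqrt((-7/(-10) - 6/11) + 21))*(w(-1) + sqrt(9 - 2)) = (-43*sqrt((-7/(-10) - 6/11) + 21))*(-1/2*(-1) + sqrt(9 - 2)) = (-43*sqrt((-7*(-1/10) - 6*1/11) + 21))*(1/2 + sqrt(7)) = (-43*sqrt((7/10 - 6/11) + 21))*(1/2 + sqrt(7)) = (-43*sqrt(17/110 + 21))*(1/2 + sqrt(7)) = (-43*sqrt(255970)/110)*(1/2 + sqrt(7)) = -43*sqrt(255970)*(1/2 + sqrt(7))/110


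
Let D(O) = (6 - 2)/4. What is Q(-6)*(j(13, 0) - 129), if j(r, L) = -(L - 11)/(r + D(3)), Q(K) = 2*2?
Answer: -3590/7 ≈ -512.86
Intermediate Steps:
D(O) = 1 (D(O) = 4*(¼) = 1)
Q(K) = 4
j(r, L) = -(-11 + L)/(1 + r) (j(r, L) = -(L - 11)/(r + 1) = -(-11 + L)/(1 + r))
Q(-6)*(j(13, 0) - 129) = 4*((11 - 1*0)/(1 + 13) - 129) = 4*((11 + 0)/14 - 129) = 4*((1/14)*11 - 129) = 4*(11/14 - 129) = 4*(-1795/14) = -3590/7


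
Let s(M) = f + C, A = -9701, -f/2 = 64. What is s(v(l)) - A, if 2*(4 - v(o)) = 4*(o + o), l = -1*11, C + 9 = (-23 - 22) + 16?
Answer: 9535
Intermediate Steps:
f = -128 (f = -2*64 = -128)
C = -38 (C = -9 + ((-23 - 22) + 16) = -9 + (-45 + 16) = -9 - 29 = -38)
l = -11
v(o) = 4 - 4*o (v(o) = 4 - 2*(o + o) = 4 - 2*2*o = 4 - 4*o)
s(M) = -166 (s(M) = -128 - 38 = -166)
s(v(l)) - A = -166 - 1*(-9701) = -166 + 9701 = 9535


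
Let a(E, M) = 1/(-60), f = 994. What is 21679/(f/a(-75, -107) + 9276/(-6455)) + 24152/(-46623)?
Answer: -5274165342029/5983059282516 ≈ -0.88152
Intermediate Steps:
a(E, M) = -1/60
21679/(f/a(-75, -107) + 9276/(-6455)) + 24152/(-46623) = 21679/(994/(-1/60) + 9276/(-6455)) + 24152/(-46623) = 21679/(994*(-60) + 9276*(-1/6455)) + 24152*(-1/46623) = 21679/(-59640 - 9276/6455) - 24152/46623 = 21679/(-384985476/6455) - 24152/46623 = 21679*(-6455/384985476) - 24152/46623 = -139937945/384985476 - 24152/46623 = -5274165342029/5983059282516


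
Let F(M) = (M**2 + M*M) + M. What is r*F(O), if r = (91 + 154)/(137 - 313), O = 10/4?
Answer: -3675/176 ≈ -20.881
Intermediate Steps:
O = 5/2 (O = 10*(1/4) = 5/2 ≈ 2.5000)
F(M) = M + 2*M**2 (F(M) = (M**2 + M**2) + M = 2*M**2 + M = M + 2*M**2)
r = -245/176 (r = 245/(-176) = 245*(-1/176) = -245/176 ≈ -1.3920)
r*F(O) = -1225*(1 + 2*(5/2))/352 = -1225*(1 + 5)/352 = -1225*6/352 = -245/176*15 = -3675/176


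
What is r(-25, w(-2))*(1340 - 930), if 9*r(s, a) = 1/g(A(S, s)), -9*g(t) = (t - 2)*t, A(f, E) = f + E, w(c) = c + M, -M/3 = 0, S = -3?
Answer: -41/84 ≈ -0.48810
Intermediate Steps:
M = 0 (M = -3*0 = 0)
w(c) = c (w(c) = c + 0 = c)
A(f, E) = E + f
g(t) = -t*(-2 + t)/9 (g(t) = -(t - 2)*t/9 = -(-2 + t)*t/9 = -t*(-2 + t)/9)
r(s, a) = 1/((-3 + s)*(5 - s)) (r(s, a) = 1/(9*(((s - 3)*(2 - (s - 3))/9))) = 1/(9*(((-3 + s)*(2 - (-3 + s))/9))) = 1/(9*(((-3 + s)*(2 + (3 - s))/9))) = 1/(9*(((-3 + s)*(5 - s)/9))) = (9/((-3 + s)*(5 - s)))/9 = 1/((-3 + s)*(5 - s)))
r(-25, w(-2))*(1340 - 930) = (-1/((-5 - 25)*(-3 - 25)))*(1340 - 930) = -1/(-30*(-28))*410 = -1*(-1/30)*(-1/28)*410 = -1/840*410 = -41/84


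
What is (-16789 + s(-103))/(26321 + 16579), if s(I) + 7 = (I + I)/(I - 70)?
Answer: -1452751/3710850 ≈ -0.39149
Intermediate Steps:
s(I) = -7 + 2*I/(-70 + I) (s(I) = -7 + (I + I)/(I - 70) = -7 + (2*I)/(-70 + I) = -7 + 2*I/(-70 + I))
(-16789 + s(-103))/(26321 + 16579) = (-16789 + 5*(98 - 1*(-103))/(-70 - 103))/(26321 + 16579) = (-16789 + 5*(98 + 103)/(-173))/42900 = (-16789 + 5*(-1/173)*201)*(1/42900) = (-16789 - 1005/173)*(1/42900) = -2905502/173*1/42900 = -1452751/3710850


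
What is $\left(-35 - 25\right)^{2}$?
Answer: $3600$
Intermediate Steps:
$\left(-35 - 25\right)^{2} = \left(-60\right)^{2} = 3600$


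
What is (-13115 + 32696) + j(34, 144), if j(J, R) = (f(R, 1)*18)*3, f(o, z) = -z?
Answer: 19527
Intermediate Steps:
j(J, R) = -54 (j(J, R) = (-1*1*18)*3 = -1*18*3 = -18*3 = -54)
(-13115 + 32696) + j(34, 144) = (-13115 + 32696) - 54 = 19581 - 54 = 19527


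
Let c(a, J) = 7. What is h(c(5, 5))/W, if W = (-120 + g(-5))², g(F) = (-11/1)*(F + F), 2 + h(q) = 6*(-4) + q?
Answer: -19/100 ≈ -0.19000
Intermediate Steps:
h(q) = -26 + q (h(q) = -2 + (6*(-4) + q) = -2 + (-24 + q) = -26 + q)
g(F) = -22*F (g(F) = (-11*1)*(2*F) = -22*F)
W = 100 (W = (-120 - 22*(-5))² = (-120 + 110)² = (-10)² = 100)
h(c(5, 5))/W = (-26 + 7)/100 = -19*1/100 = -19/100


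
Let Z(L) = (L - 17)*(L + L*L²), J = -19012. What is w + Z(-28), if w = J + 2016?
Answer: 972104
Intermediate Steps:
w = -16996 (w = -19012 + 2016 = -16996)
Z(L) = (-17 + L)*(L + L³)
w + Z(-28) = -16996 - 28*(-17 - 28 + (-28)³ - 17*(-28)²) = -16996 - 28*(-17 - 28 - 21952 - 17*784) = -16996 - 28*(-17 - 28 - 21952 - 13328) = -16996 - 28*(-35325) = -16996 + 989100 = 972104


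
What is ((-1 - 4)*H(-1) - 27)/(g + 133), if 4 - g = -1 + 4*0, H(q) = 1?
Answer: -16/69 ≈ -0.23188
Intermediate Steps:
g = 5 (g = 4 - (-1 + 4*0) = 4 - (-1 + 0) = 4 - 1*(-1) = 4 + 1 = 5)
((-1 - 4)*H(-1) - 27)/(g + 133) = ((-1 - 4)*1 - 27)/(5 + 133) = (-5*1 - 27)/138 = (-5 - 27)*(1/138) = -32*1/138 = -16/69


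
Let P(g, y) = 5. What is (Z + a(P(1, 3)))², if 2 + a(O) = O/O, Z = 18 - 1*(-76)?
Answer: 8649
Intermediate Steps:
Z = 94 (Z = 18 + 76 = 94)
a(O) = -1 (a(O) = -2 + O/O = -2 + 1 = -1)
(Z + a(P(1, 3)))² = (94 - 1)² = 93² = 8649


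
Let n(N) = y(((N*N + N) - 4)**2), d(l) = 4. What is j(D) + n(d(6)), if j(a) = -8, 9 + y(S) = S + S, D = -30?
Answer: 495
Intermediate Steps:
y(S) = -9 + 2*S (y(S) = -9 + (S + S) = -9 + 2*S)
n(N) = -9 + 2*(-4 + N + N**2)**2 (n(N) = -9 + 2*((N*N + N) - 4)**2 = -9 + 2*((N**2 + N) - 4)**2 = -9 + 2*((N + N**2) - 4)**2 = -9 + 2*(-4 + N + N**2)**2)
j(D) + n(d(6)) = -8 + (-9 + 2*(-4 + 4 + 4**2)**2) = -8 + (-9 + 2*(-4 + 4 + 16)**2) = -8 + (-9 + 2*16**2) = -8 + (-9 + 2*256) = -8 + (-9 + 512) = -8 + 503 = 495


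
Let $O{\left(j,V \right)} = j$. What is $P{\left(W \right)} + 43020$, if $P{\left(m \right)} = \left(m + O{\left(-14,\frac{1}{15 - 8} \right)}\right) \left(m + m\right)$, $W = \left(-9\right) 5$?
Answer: $48330$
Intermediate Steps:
$W = -45$
$P{\left(m \right)} = 2 m \left(-14 + m\right)$ ($P{\left(m \right)} = \left(m - 14\right) \left(m + m\right) = \left(-14 + m\right) 2 m = 2 m \left(-14 + m\right)$)
$P{\left(W \right)} + 43020 = 2 \left(-45\right) \left(-14 - 45\right) + 43020 = 2 \left(-45\right) \left(-59\right) + 43020 = 5310 + 43020 = 48330$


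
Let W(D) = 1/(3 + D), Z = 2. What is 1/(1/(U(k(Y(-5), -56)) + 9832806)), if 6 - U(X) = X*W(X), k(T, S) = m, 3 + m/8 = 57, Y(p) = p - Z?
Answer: 1425757596/145 ≈ 9.8328e+6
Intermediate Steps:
Y(p) = -2 + p (Y(p) = p - 1*2 = p - 2 = -2 + p)
m = 432 (m = -24 + 8*57 = -24 + 456 = 432)
k(T, S) = 432
U(X) = 6 - X/(3 + X)
1/(1/(U(k(Y(-5), -56)) + 9832806)) = 1/(1/((18 + 5*432)/(3 + 432) + 9832806)) = 1/(1/((18 + 2160)/435 + 9832806)) = 1/(1/((1/435)*2178 + 9832806)) = 1/(1/(726/145 + 9832806)) = 1/(1/(1425757596/145)) = 1/(145/1425757596) = 1425757596/145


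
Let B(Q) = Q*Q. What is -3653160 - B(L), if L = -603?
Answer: -4016769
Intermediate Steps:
B(Q) = Q²
-3653160 - B(L) = -3653160 - 1*(-603)² = -3653160 - 1*363609 = -3653160 - 363609 = -4016769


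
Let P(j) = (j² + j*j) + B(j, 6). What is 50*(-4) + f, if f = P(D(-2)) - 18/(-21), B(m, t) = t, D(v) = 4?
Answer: -1128/7 ≈ -161.14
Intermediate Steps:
P(j) = 6 + 2*j² (P(j) = (j² + j*j) + 6 = (j² + j²) + 6 = 2*j² + 6 = 6 + 2*j²)
f = 272/7 (f = (6 + 2*4²) - 18/(-21) = (6 + 2*16) - 18*(-1)/21 = (6 + 32) - 1*(-6/7) = 38 + 6/7 = 272/7 ≈ 38.857)
50*(-4) + f = 50*(-4) + 272/7 = -200 + 272/7 = -1128/7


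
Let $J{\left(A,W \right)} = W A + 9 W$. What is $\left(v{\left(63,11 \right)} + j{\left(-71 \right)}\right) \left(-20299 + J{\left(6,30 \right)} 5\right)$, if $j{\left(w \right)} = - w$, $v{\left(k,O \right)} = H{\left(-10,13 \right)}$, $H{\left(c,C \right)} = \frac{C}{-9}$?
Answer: $- \frac{11298674}{9} \approx -1.2554 \cdot 10^{6}$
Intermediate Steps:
$H{\left(c,C \right)} = - \frac{C}{9}$ ($H{\left(c,C \right)} = C \left(- \frac{1}{9}\right) = - \frac{C}{9}$)
$v{\left(k,O \right)} = - \frac{13}{9}$ ($v{\left(k,O \right)} = \left(- \frac{1}{9}\right) 13 = - \frac{13}{9}$)
$J{\left(A,W \right)} = 9 W + A W$ ($J{\left(A,W \right)} = A W + 9 W = 9 W + A W$)
$\left(v{\left(63,11 \right)} + j{\left(-71 \right)}\right) \left(-20299 + J{\left(6,30 \right)} 5\right) = \left(- \frac{13}{9} - -71\right) \left(-20299 + 30 \left(9 + 6\right) 5\right) = \left(- \frac{13}{9} + 71\right) \left(-20299 + 30 \cdot 15 \cdot 5\right) = \frac{626 \left(-20299 + 450 \cdot 5\right)}{9} = \frac{626 \left(-20299 + 2250\right)}{9} = \frac{626}{9} \left(-18049\right) = - \frac{11298674}{9}$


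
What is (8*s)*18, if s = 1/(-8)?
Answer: -18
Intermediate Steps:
s = -⅛ ≈ -0.12500
(8*s)*18 = (8*(-⅛))*18 = -1*18 = -18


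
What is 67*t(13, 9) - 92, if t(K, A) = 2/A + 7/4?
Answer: 1445/36 ≈ 40.139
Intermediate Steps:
t(K, A) = 7/4 + 2/A (t(K, A) = 2/A + 7*(¼) = 2/A + 7/4 = 7/4 + 2/A)
67*t(13, 9) - 92 = 67*(7/4 + 2/9) - 92 = 67*(71/36) - 92 = 4757/36 - 92 = 1445/36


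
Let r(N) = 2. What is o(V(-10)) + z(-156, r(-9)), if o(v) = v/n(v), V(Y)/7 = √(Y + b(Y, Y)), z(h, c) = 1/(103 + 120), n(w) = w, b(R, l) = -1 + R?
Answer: 224/223 ≈ 1.0045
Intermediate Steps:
z(h, c) = 1/223
V(Y) = 7*√(-1 + 2*Y) (V(Y) = 7*√(Y + (-1 + Y)) = 7*√(-1 + 2*Y))
o(v) = 1 (o(v) = v/v = 1)
o(V(-10)) + z(-156, r(-9)) = 1 + 1/223 = 224/223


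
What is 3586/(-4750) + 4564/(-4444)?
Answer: -4701898/2638625 ≈ -1.7819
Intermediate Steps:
3586/(-4750) + 4564/(-4444) = 3586*(-1/4750) + 4564*(-1/4444) = -1793/2375 - 1141/1111 = -4701898/2638625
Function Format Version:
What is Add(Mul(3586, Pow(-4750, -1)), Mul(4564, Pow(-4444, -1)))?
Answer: Rational(-4701898, 2638625) ≈ -1.7819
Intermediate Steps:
Add(Mul(3586, Pow(-4750, -1)), Mul(4564, Pow(-4444, -1))) = Add(Mul(3586, Rational(-1, 4750)), Mul(4564, Rational(-1, 4444))) = Add(Rational(-1793, 2375), Rational(-1141, 1111)) = Rational(-4701898, 2638625)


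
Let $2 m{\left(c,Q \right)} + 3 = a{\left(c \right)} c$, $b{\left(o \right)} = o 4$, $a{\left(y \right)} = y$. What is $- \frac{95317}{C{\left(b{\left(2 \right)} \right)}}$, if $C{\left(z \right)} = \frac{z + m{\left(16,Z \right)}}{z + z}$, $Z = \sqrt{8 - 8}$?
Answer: $- \frac{3050144}{269} \approx -11339.0$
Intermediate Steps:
$b{\left(o \right)} = 4 o$
$Z = 0$ ($Z = \sqrt{0} = 0$)
$m{\left(c,Q \right)} = - \frac{3}{2} + \frac{c^{2}}{2}$ ($m{\left(c,Q \right)} = - \frac{3}{2} + \frac{c c}{2} = - \frac{3}{2} + \frac{c^{2}}{2}$)
$C{\left(z \right)} = \frac{\frac{253}{2} + z}{2 z}$ ($C{\left(z \right)} = \frac{z - \left(\frac{3}{2} - \frac{16^{2}}{2}\right)}{z + z} = \frac{z + \left(- \frac{3}{2} + \frac{1}{2} \cdot 256\right)}{2 z} = \left(z + \left(- \frac{3}{2} + 128\right)\right) \frac{1}{2 z} = \left(z + \frac{253}{2}\right) \frac{1}{2 z} = \left(\frac{253}{2} + z\right) \frac{1}{2 z} = \frac{\frac{253}{2} + z}{2 z}$)
$- \frac{95317}{C{\left(b{\left(2 \right)} \right)}} = - \frac{95317}{\frac{1}{4} \frac{1}{4 \cdot 2} \left(253 + 2 \cdot 4 \cdot 2\right)} = - \frac{95317}{\frac{1}{4} \cdot \frac{1}{8} \left(253 + 2 \cdot 8\right)} = - \frac{95317}{\frac{1}{4} \cdot \frac{1}{8} \left(253 + 16\right)} = - \frac{95317}{\frac{1}{4} \cdot \frac{1}{8} \cdot 269} = - \frac{95317}{\frac{269}{32}} = \left(-95317\right) \frac{32}{269} = - \frac{3050144}{269}$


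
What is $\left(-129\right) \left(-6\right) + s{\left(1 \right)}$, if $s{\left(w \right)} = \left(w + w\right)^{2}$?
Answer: $778$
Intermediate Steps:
$s{\left(w \right)} = 4 w^{2}$ ($s{\left(w \right)} = \left(2 w\right)^{2} = 4 w^{2}$)
$\left(-129\right) \left(-6\right) + s{\left(1 \right)} = \left(-129\right) \left(-6\right) + 4 \cdot 1^{2} = 774 + 4 \cdot 1 = 774 + 4 = 778$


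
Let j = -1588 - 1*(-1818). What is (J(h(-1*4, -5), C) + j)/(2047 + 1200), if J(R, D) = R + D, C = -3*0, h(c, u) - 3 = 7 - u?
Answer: 245/3247 ≈ 0.075454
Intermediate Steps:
h(c, u) = 10 - u (h(c, u) = 3 + (7 - u) = 10 - u)
C = 0
j = 230 (j = -1588 + 1818 = 230)
J(R, D) = D + R
(J(h(-1*4, -5), C) + j)/(2047 + 1200) = ((0 + (10 - 1*(-5))) + 230)/(2047 + 1200) = ((0 + (10 + 5)) + 230)/3247 = ((0 + 15) + 230)*(1/3247) = (15 + 230)*(1/3247) = 245*(1/3247) = 245/3247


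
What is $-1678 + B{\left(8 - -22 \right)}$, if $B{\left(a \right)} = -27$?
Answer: $-1705$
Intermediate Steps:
$-1678 + B{\left(8 - -22 \right)} = -1678 - 27 = -1705$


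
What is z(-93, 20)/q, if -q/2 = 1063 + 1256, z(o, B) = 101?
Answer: -101/4638 ≈ -0.021777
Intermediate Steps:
q = -4638 (q = -2*(1063 + 1256) = -2*2319 = -4638)
z(-93, 20)/q = 101/(-4638) = 101*(-1/4638) = -101/4638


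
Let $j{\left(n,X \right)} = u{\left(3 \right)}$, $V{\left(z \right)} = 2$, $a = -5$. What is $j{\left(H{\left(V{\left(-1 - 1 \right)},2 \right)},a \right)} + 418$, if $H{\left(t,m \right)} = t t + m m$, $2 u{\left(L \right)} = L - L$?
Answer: $418$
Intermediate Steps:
$u{\left(L \right)} = 0$ ($u{\left(L \right)} = \frac{L - L}{2} = \frac{1}{2} \cdot 0 = 0$)
$H{\left(t,m \right)} = m^{2} + t^{2}$ ($H{\left(t,m \right)} = t^{2} + m^{2} = m^{2} + t^{2}$)
$j{\left(n,X \right)} = 0$
$j{\left(H{\left(V{\left(-1 - 1 \right)},2 \right)},a \right)} + 418 = 0 + 418 = 418$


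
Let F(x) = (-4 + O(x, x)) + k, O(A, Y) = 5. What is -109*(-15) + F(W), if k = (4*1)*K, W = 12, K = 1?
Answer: 1640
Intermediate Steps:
k = 4 (k = (4*1)*1 = 4*1 = 4)
F(x) = 5 (F(x) = (-4 + 5) + 4 = 1 + 4 = 5)
-109*(-15) + F(W) = -109*(-15) + 5 = 1635 + 5 = 1640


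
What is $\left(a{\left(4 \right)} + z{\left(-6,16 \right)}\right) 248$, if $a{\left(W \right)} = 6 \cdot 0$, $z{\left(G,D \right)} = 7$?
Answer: $1736$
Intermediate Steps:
$a{\left(W \right)} = 0$
$\left(a{\left(4 \right)} + z{\left(-6,16 \right)}\right) 248 = \left(0 + 7\right) 248 = 7 \cdot 248 = 1736$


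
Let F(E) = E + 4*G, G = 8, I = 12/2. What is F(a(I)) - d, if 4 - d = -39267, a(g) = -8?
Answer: -39247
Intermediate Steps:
I = 6 (I = 12*(½) = 6)
d = 39271 (d = 4 - 1*(-39267) = 4 + 39267 = 39271)
F(E) = 32 + E (F(E) = E + 4*8 = E + 32 = 32 + E)
F(a(I)) - d = (32 - 8) - 1*39271 = 24 - 39271 = -39247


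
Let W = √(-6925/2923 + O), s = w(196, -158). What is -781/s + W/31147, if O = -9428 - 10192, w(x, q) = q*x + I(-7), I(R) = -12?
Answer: 781/30980 + I*√167652128755/91042681 ≈ 0.02521 + 0.0044974*I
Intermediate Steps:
w(x, q) = -12 + q*x (w(x, q) = q*x - 12 = -12 + q*x)
O = -19620
s = -30980 (s = -12 - 158*196 = -12 - 30968 = -30980)
W = I*√167652128755/2923 (W = √(-6925/2923 - 19620) = √(-57356185/2923) = I*√167652128755/2923 ≈ 140.08*I)
-781/s + W/31147 = -781/(-30980) + (I*√167652128755/2923)/31147 = -781*(-1/30980) + (I*√167652128755/2923)*(1/31147) = 781/30980 + I*√167652128755/91042681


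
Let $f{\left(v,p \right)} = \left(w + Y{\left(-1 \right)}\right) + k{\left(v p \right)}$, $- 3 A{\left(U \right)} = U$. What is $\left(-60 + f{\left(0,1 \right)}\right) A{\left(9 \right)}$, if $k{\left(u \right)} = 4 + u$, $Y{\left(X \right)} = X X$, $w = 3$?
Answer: $156$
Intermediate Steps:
$A{\left(U \right)} = - \frac{U}{3}$
$Y{\left(X \right)} = X^{2}$
$f{\left(v,p \right)} = 8 + p v$ ($f{\left(v,p \right)} = \left(3 + \left(-1\right)^{2}\right) + \left(4 + v p\right) = \left(3 + 1\right) + \left(4 + p v\right) = 4 + \left(4 + p v\right) = 8 + p v$)
$\left(-60 + f{\left(0,1 \right)}\right) A{\left(9 \right)} = \left(-60 + \left(8 + 1 \cdot 0\right)\right) \left(\left(- \frac{1}{3}\right) 9\right) = \left(-60 + \left(8 + 0\right)\right) \left(-3\right) = \left(-60 + 8\right) \left(-3\right) = \left(-52\right) \left(-3\right) = 156$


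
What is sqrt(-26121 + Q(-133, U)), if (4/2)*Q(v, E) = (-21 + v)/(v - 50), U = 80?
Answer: I*sqrt(874752078)/183 ≈ 161.62*I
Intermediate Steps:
Q(v, E) = (-21 + v)/(2*(-50 + v)) (Q(v, E) = ((-21 + v)/(v - 50))/2 = ((-21 + v)/(-50 + v))/2 = (-21 + v)/(2*(-50 + v)))
sqrt(-26121 + Q(-133, U)) = sqrt(-26121 + (-21 - 133)/(2*(-50 - 133))) = sqrt(-26121 + (1/2)*(-154)/(-183)) = sqrt(-26121 + (1/2)*(-1/183)*(-154)) = sqrt(-26121 + 77/183) = sqrt(-4780066/183) = I*sqrt(874752078)/183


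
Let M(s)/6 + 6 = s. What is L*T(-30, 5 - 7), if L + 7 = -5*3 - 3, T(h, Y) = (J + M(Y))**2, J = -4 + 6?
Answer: -52900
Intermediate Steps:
M(s) = -36 + 6*s
J = 2
T(h, Y) = (-34 + 6*Y)**2 (T(h, Y) = (2 + (-36 + 6*Y))**2 = (-34 + 6*Y)**2)
L = -25 (L = -7 + (-5*3 - 3) = -7 + (-15 - 3) = -7 - 18 = -25)
L*T(-30, 5 - 7) = -100*(-17 + 3*(5 - 7))**2 = -100*(-17 + 3*(-2))**2 = -100*(-17 - 6)**2 = -100*(-23)**2 = -100*529 = -25*2116 = -52900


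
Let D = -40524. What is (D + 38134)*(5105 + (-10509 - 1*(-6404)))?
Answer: -2390000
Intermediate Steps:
(D + 38134)*(5105 + (-10509 - 1*(-6404))) = (-40524 + 38134)*(5105 + (-10509 - 1*(-6404))) = -2390*(5105 + (-10509 + 6404)) = -2390*(5105 - 4105) = -2390*1000 = -2390000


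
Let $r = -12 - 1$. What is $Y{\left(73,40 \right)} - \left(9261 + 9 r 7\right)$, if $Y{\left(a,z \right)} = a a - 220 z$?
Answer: $-11913$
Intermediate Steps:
$Y{\left(a,z \right)} = a^{2} - 220 z$
$r = -13$
$Y{\left(73,40 \right)} - \left(9261 + 9 r 7\right) = \left(73^{2} - 8800\right) - \left(9261 + 9 \left(-13\right) 7\right) = \left(5329 - 8800\right) - \left(9261 - 819\right) = -3471 - 8442 = -11913$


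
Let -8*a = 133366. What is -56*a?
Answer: 933562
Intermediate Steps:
a = -66683/4 (a = -⅛*133366 = -66683/4 ≈ -16671.)
-56*a = -56*(-66683/4) = 933562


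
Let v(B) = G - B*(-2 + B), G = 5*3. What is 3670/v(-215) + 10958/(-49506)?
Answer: -34638407/115447992 ≈ -0.30003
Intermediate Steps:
G = 15
v(B) = 15 - B*(-2 + B)
3670/v(-215) + 10958/(-49506) = 3670/(15 - 1*(-215)² + 2*(-215)) + 10958/(-49506) = 3670/(15 - 1*46225 - 430) + 10958*(-1/49506) = 3670/(15 - 46225 - 430) - 5479/24753 = 3670/(-46640) - 5479/24753 = 3670*(-1/46640) - 5479/24753 = -367/4664 - 5479/24753 = -34638407/115447992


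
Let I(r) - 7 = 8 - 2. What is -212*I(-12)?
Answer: -2756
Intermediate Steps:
I(r) = 13 (I(r) = 7 + (8 - 2) = 7 + 6 = 13)
-212*I(-12) = -212*13 = -2756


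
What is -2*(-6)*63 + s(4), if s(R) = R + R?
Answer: 764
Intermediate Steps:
s(R) = 2*R
-2*(-6)*63 + s(4) = -2*(-6)*63 + 2*4 = 12*63 + 8 = 756 + 8 = 764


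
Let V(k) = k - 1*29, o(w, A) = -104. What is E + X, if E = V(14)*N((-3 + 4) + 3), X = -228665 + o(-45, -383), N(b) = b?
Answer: -228829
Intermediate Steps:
V(k) = -29 + k (V(k) = k - 29 = -29 + k)
X = -228769 (X = -228665 - 104 = -228769)
E = -60 (E = (-29 + 14)*((-3 + 4) + 3) = -15*(1 + 3) = -15*4 = -60)
E + X = -60 - 228769 = -228829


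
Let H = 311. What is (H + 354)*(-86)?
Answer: -57190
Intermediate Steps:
(H + 354)*(-86) = (311 + 354)*(-86) = 665*(-86) = -57190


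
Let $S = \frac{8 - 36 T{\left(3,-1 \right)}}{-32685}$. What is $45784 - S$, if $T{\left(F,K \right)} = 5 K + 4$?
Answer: $\frac{1496450084}{32685} \approx 45784.0$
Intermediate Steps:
$T{\left(F,K \right)} = 4 + 5 K$
$S = - \frac{44}{32685}$ ($S = \frac{8 - 36 \left(4 + 5 \left(-1\right)\right)}{-32685} = \left(8 - 36 \left(4 - 5\right)\right) \left(- \frac{1}{32685}\right) = \left(8 - -36\right) \left(- \frac{1}{32685}\right) = \left(8 + 36\right) \left(- \frac{1}{32685}\right) = 44 \left(- \frac{1}{32685}\right) = - \frac{44}{32685} \approx -0.0013462$)
$45784 - S = 45784 - - \frac{44}{32685} = 45784 + \frac{44}{32685} = \frac{1496450084}{32685}$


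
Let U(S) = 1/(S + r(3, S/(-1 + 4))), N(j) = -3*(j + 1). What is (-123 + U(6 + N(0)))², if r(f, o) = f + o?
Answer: 739600/49 ≈ 15094.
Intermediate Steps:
N(j) = -3 - 3*j (N(j) = -3*(1 + j) = -3 - 3*j)
U(S) = 1/(3 + 4*S/3) (U(S) = 1/(S + (3 + S/(-1 + 4))) = 1/(S + (3 + S/3)) = 1/(3 + 4*S/3))
(-123 + U(6 + N(0)))² = (-123 + 3/(9 + 4*(6 + (-3 - 3*0))))² = (-123 + 3/(9 + 4*(6 + (-3 + 0))))² = (-123 + 3/(9 + 4*(6 - 3)))² = (-123 + 3/(9 + 4*3))² = (-123 + 3/(9 + 12))² = (-123 + 3/21)² = (-123 + 3*(1/21))² = (-123 + ⅐)² = (-860/7)² = 739600/49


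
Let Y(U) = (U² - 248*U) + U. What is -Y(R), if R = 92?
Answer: 14260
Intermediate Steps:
Y(U) = U² - 247*U
-Y(R) = -92*(-247 + 92) = -92*(-155) = -1*(-14260) = 14260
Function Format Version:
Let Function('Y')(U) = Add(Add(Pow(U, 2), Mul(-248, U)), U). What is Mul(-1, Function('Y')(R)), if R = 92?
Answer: 14260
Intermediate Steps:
Function('Y')(U) = Add(Pow(U, 2), Mul(-247, U))
Mul(-1, Function('Y')(R)) = Mul(-1, Mul(92, Add(-247, 92))) = Mul(-1, Mul(92, -155)) = Mul(-1, -14260) = 14260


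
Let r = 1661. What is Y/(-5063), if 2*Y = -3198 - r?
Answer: 4859/10126 ≈ 0.47985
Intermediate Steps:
Y = -4859/2 (Y = (-3198 - 1*1661)/2 = (-3198 - 1661)/2 = (½)*(-4859) = -4859/2 ≈ -2429.5)
Y/(-5063) = -4859/2/(-5063) = -4859/2*(-1/5063) = 4859/10126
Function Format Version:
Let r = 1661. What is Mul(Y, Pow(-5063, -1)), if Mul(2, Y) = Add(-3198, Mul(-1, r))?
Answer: Rational(4859, 10126) ≈ 0.47985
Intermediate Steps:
Y = Rational(-4859, 2) (Y = Mul(Rational(1, 2), Add(-3198, Mul(-1, 1661))) = Mul(Rational(1, 2), Add(-3198, -1661)) = Mul(Rational(1, 2), -4859) = Rational(-4859, 2) ≈ -2429.5)
Mul(Y, Pow(-5063, -1)) = Mul(Rational(-4859, 2), Pow(-5063, -1)) = Mul(Rational(-4859, 2), Rational(-1, 5063)) = Rational(4859, 10126)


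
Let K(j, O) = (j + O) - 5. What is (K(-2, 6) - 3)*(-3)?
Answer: 12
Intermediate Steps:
K(j, O) = -5 + O + j (K(j, O) = (O + j) - 5 = -5 + O + j)
(K(-2, 6) - 3)*(-3) = ((-5 + 6 - 2) - 3)*(-3) = (-1 - 3)*(-3) = -4*(-3) = 12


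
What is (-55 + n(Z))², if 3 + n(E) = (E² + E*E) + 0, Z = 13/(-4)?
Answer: 87025/64 ≈ 1359.8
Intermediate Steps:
Z = -13/4 (Z = 13*(-¼) = -13/4 ≈ -3.2500)
n(E) = -3 + 2*E² (n(E) = -3 + ((E² + E*E) + 0) = -3 + ((E² + E²) + 0) = -3 + (2*E² + 0) = -3 + 2*E²)
(-55 + n(Z))² = (-55 + (-3 + 2*(-13/4)²))² = (-55 + (-3 + 2*(169/16)))² = (-55 + (-3 + 169/8))² = (-55 + 145/8)² = (-295/8)² = 87025/64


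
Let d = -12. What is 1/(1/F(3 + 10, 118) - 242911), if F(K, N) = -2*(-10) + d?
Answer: -8/1943287 ≈ -4.1167e-6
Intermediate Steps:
F(K, N) = 8 (F(K, N) = -2*(-10) - 12 = 20 - 12 = 8)
1/(1/F(3 + 10, 118) - 242911) = 1/(1/8 - 242911) = 1/(-1943287/8) = -8/1943287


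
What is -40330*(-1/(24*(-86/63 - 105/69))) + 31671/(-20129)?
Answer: -196580239827/336798428 ≈ -583.67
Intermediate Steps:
-40330*(-1/(24*(-86/63 - 105/69))) + 31671/(-20129) = -40330*(-1/(24*(-86*1/63 - 105*1/69))) + 31671*(-1/20129) = -40330*(-1/(24*(-86/63 - 35/23))) - 31671/20129 = -40330/((-4183/1449*(-24))) - 31671/20129 = -40330/33464/483 - 31671/20129 = -40330*483/33464 - 31671/20129 = -9739695/16732 - 31671/20129 = -196580239827/336798428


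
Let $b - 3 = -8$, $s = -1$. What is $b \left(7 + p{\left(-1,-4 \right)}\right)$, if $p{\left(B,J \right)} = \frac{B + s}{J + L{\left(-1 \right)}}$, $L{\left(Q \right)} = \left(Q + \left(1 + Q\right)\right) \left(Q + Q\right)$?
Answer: $-40$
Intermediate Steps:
$L{\left(Q \right)} = 2 Q \left(1 + 2 Q\right)$ ($L{\left(Q \right)} = \left(1 + 2 Q\right) 2 Q = 2 Q \left(1 + 2 Q\right)$)
$b = -5$ ($b = 3 - 8 = -5$)
$p{\left(B,J \right)} = \frac{-1 + B}{2 + J}$ ($p{\left(B,J \right)} = \frac{B - 1}{J + 2 \left(-1\right) \left(1 + 2 \left(-1\right)\right)} = \frac{-1 + B}{J + 2 \left(-1\right) \left(1 - 2\right)} = \frac{-1 + B}{J + 2 \left(-1\right) \left(-1\right)} = \frac{-1 + B}{J + 2} = \frac{-1 + B}{2 + J}$)
$b \left(7 + p{\left(-1,-4 \right)}\right) = - 5 \left(7 + \frac{-1 - 1}{2 - 4}\right) = - 5 \left(7 + \frac{1}{-2} \left(-2\right)\right) = - 5 \left(7 - -1\right) = - 5 \left(7 + 1\right) = \left(-5\right) 8 = -40$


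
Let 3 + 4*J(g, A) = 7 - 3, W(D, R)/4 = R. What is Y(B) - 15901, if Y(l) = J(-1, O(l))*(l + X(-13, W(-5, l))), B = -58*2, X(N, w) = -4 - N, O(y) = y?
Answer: -63711/4 ≈ -15928.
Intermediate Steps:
W(D, R) = 4*R
B = -116
J(g, A) = ¼ (J(g, A) = -¾ + (7 - 3)/4 = -¾ + (¼)*4 = -¾ + 1 = ¼)
Y(l) = 9/4 + l/4 (Y(l) = (l + (-4 - 1*(-13)))/4 = (l + (-4 + 13))/4 = (l + 9)/4 = (9 + l)/4 = 9/4 + l/4)
Y(B) - 15901 = (9/4 + (¼)*(-116)) - 15901 = (9/4 - 29) - 15901 = -107/4 - 15901 = -63711/4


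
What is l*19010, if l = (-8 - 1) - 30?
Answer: -741390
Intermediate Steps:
l = -39 (l = -9 - 30 = -39)
l*19010 = -39*19010 = -741390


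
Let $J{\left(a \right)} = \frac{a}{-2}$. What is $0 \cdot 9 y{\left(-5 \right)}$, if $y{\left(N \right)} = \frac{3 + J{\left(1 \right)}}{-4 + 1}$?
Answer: $0$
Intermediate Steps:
$J{\left(a \right)} = - \frac{a}{2}$ ($J{\left(a \right)} = a \left(- \frac{1}{2}\right) = - \frac{a}{2}$)
$y{\left(N \right)} = - \frac{5}{6}$ ($y{\left(N \right)} = \frac{3 - \frac{1}{2}}{-4 + 1} = \frac{3 - \frac{1}{2}}{-3} = \frac{5}{2} \left(- \frac{1}{3}\right) = - \frac{5}{6}$)
$0 \cdot 9 y{\left(-5 \right)} = 0 \cdot 9 \left(- \frac{5}{6}\right) = 0 \left(- \frac{5}{6}\right) = 0$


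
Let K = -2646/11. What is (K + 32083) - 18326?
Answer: 148681/11 ≈ 13516.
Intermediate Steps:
K = -2646/11 ≈ -240.55
(K + 32083) - 18326 = (-2646/11 + 32083) - 18326 = 350267/11 - 18326 = 148681/11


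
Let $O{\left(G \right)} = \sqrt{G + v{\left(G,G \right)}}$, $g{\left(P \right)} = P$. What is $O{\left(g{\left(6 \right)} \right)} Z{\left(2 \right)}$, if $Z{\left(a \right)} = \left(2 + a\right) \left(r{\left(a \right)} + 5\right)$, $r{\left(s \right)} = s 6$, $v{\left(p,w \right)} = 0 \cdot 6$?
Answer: $68 \sqrt{6} \approx 166.57$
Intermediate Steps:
$v{\left(p,w \right)} = 0$
$r{\left(s \right)} = 6 s$
$O{\left(G \right)} = \sqrt{G}$ ($O{\left(G \right)} = \sqrt{G + 0} = \sqrt{G}$)
$Z{\left(a \right)} = \left(2 + a\right) \left(5 + 6 a\right)$ ($Z{\left(a \right)} = \left(2 + a\right) \left(6 a + 5\right) = \left(2 + a\right) \left(5 + 6 a\right)$)
$O{\left(g{\left(6 \right)} \right)} Z{\left(2 \right)} = \sqrt{6} \left(10 + 6 \cdot 2^{2} + 17 \cdot 2\right) = \sqrt{6} \left(10 + 6 \cdot 4 + 34\right) = \sqrt{6} \left(10 + 24 + 34\right) = \sqrt{6} \cdot 68 = 68 \sqrt{6}$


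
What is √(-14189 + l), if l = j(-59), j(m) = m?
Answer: 2*I*√3562 ≈ 119.36*I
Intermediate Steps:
l = -59
√(-14189 + l) = √(-14189 - 59) = √(-14248) = 2*I*√3562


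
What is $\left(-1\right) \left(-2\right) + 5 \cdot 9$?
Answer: $47$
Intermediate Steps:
$\left(-1\right) \left(-2\right) + 5 \cdot 9 = 2 + 45 = 47$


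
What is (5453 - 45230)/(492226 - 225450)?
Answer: -39777/266776 ≈ -0.14910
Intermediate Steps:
(5453 - 45230)/(492226 - 225450) = -39777/266776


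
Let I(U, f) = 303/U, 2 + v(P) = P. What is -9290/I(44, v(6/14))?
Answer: -408760/303 ≈ -1349.0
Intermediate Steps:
v(P) = -2 + P
-9290/I(44, v(6/14)) = -9290/(303/44) = -9290/(303*(1/44)) = -9290/303/44 = -9290*44/303 = -408760/303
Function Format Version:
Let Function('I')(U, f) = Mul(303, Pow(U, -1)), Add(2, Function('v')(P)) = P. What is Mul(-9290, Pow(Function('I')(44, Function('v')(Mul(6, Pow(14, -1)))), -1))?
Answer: Rational(-408760, 303) ≈ -1349.0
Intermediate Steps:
Function('v')(P) = Add(-2, P)
Mul(-9290, Pow(Function('I')(44, Function('v')(Mul(6, Pow(14, -1)))), -1)) = Mul(-9290, Pow(Mul(303, Pow(44, -1)), -1)) = Mul(-9290, Pow(Mul(303, Rational(1, 44)), -1)) = Mul(-9290, Pow(Rational(303, 44), -1)) = Mul(-9290, Rational(44, 303)) = Rational(-408760, 303)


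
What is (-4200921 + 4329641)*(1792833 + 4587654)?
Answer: 821296286640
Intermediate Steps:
(-4200921 + 4329641)*(1792833 + 4587654) = 128720*6380487 = 821296286640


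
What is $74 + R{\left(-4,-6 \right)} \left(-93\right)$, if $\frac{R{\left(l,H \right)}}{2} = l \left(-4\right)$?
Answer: $-2902$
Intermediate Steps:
$R{\left(l,H \right)} = - 8 l$ ($R{\left(l,H \right)} = 2 l \left(-4\right) = 2 \left(- 4 l\right) = - 8 l$)
$74 + R{\left(-4,-6 \right)} \left(-93\right) = 74 + \left(-8\right) \left(-4\right) \left(-93\right) = 74 + 32 \left(-93\right) = 74 - 2976 = -2902$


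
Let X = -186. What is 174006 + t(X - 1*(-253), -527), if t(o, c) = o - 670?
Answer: 173403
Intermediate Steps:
t(o, c) = -670 + o
174006 + t(X - 1*(-253), -527) = 174006 + (-670 + (-186 - 1*(-253))) = 174006 + (-670 + (-186 + 253)) = 174006 + (-670 + 67) = 174006 - 603 = 173403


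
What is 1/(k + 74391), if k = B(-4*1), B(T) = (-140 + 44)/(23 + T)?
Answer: 19/1413333 ≈ 1.3443e-5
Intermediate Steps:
B(T) = -96/(23 + T)
k = -96/19 (k = -96/(23 - 4*1) = -96/(23 - 4) = -96/19 ≈ -5.0526)
1/(k + 74391) = 1/(-96/19 + 74391) = 1/(1413333/19) = 19/1413333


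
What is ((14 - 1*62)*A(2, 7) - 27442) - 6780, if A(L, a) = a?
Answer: -34558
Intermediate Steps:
((14 - 1*62)*A(2, 7) - 27442) - 6780 = ((14 - 1*62)*7 - 27442) - 6780 = ((14 - 62)*7 - 27442) - 6780 = (-48*7 - 27442) - 6780 = (-336 - 27442) - 6780 = -27778 - 6780 = -34558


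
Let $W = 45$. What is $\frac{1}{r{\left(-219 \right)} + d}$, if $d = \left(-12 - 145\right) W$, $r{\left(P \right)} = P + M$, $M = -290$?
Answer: $- \frac{1}{7574} \approx -0.00013203$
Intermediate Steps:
$r{\left(P \right)} = -290 + P$ ($r{\left(P \right)} = P - 290 = -290 + P$)
$d = -7065$ ($d = \left(-12 - 145\right) 45 = \left(-157\right) 45 = -7065$)
$\frac{1}{r{\left(-219 \right)} + d} = \frac{1}{\left(-290 - 219\right) - 7065} = \frac{1}{-509 - 7065} = \frac{1}{-7574} = - \frac{1}{7574}$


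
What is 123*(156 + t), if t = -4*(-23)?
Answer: 30504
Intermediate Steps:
t = 92
123*(156 + t) = 123*(156 + 92) = 123*248 = 30504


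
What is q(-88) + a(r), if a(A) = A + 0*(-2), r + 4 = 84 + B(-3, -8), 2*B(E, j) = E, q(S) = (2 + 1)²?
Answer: 175/2 ≈ 87.500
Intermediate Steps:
q(S) = 9 (q(S) = 3² = 9)
B(E, j) = E/2
r = 157/2 (r = -4 + (84 + (½)*(-3)) = -4 + (84 - 3/2) = -4 + 165/2 = 157/2 ≈ 78.500)
a(A) = A (a(A) = A + 0 = A)
q(-88) + a(r) = 9 + 157/2 = 175/2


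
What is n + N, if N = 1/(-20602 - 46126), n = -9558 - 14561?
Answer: -1609412633/66728 ≈ -24119.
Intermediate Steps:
n = -24119
N = -1/66728 (N = 1/(-66728) = -1/66728 ≈ -1.4986e-5)
n + N = -24119 - 1/66728 = -1609412633/66728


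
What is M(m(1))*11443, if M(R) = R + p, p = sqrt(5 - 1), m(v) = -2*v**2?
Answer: 0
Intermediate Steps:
p = 2 (p = sqrt(4) = 2)
M(R) = 2 + R (M(R) = R + 2 = 2 + R)
M(m(1))*11443 = (2 - 2*1**2)*11443 = (2 - 2*1)*11443 = (2 - 2)*11443 = 0*11443 = 0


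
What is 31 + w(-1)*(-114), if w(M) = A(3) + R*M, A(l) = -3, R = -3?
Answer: 31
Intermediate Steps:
w(M) = -3 - 3*M
31 + w(-1)*(-114) = 31 + (-3 - 3*(-1))*(-114) = 31 + (-3 + 3)*(-114) = 31 + 0*(-114) = 31 + 0 = 31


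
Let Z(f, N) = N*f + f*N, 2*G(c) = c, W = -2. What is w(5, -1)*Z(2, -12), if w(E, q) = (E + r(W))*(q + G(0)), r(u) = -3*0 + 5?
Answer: 480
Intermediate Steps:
G(c) = c/2
r(u) = 5 (r(u) = 0 + 5 = 5)
Z(f, N) = 2*N*f (Z(f, N) = N*f + N*f = 2*N*f)
w(E, q) = q*(5 + E) (w(E, q) = (E + 5)*(q + (½)*0) = (5 + E)*(q + 0) = (5 + E)*q = q*(5 + E))
w(5, -1)*Z(2, -12) = (-(5 + 5))*(2*(-12)*2) = -1*10*(-48) = -10*(-48) = 480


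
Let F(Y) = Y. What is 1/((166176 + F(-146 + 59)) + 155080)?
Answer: 1/321169 ≈ 3.1136e-6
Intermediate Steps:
1/((166176 + F(-146 + 59)) + 155080) = 1/((166176 + (-146 + 59)) + 155080) = 1/((166176 - 87) + 155080) = 1/(166089 + 155080) = 1/321169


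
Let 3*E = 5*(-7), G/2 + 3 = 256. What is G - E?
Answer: 1553/3 ≈ 517.67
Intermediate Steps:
G = 506 (G = -6 + 2*256 = -6 + 512 = 506)
E = -35/3 (E = (5*(-7))/3 = (⅓)*(-35) = -35/3 ≈ -11.667)
G - E = 506 - 1*(-35/3) = 506 + 35/3 = 1553/3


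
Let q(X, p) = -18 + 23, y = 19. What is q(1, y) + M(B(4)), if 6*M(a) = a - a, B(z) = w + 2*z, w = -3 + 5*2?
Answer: 5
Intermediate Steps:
q(X, p) = 5
w = 7 (w = -3 + 10 = 7)
B(z) = 7 + 2*z
M(a) = 0 (M(a) = (a - a)/6 = (1/6)*0 = 0)
q(1, y) + M(B(4)) = 5 + 0 = 5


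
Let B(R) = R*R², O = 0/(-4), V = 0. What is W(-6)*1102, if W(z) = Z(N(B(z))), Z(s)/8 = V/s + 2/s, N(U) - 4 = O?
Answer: 4408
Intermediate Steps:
O = 0 (O = 0*(-¼) = 0)
B(R) = R³
N(U) = 4 (N(U) = 4 + 0 = 4)
Z(s) = 16/s (Z(s) = 8*(0/s + 2/s) = 8*(0 + 2/s) = 8*(2/s) = 16/s)
W(z) = 4 (W(z) = 16/4 = 16*(¼) = 4)
W(-6)*1102 = 4*1102 = 4408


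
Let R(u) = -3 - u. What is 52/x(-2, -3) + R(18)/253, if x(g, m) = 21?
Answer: 12715/5313 ≈ 2.3932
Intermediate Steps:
52/x(-2, -3) + R(18)/253 = 52/21 + (-3 - 1*18)/253 = 52*(1/21) + (-3 - 18)*(1/253) = 52/21 - 21*1/253 = 52/21 - 21/253 = 12715/5313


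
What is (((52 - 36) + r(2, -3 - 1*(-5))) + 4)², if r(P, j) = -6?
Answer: 196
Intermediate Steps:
(((52 - 36) + r(2, -3 - 1*(-5))) + 4)² = (((52 - 36) - 6) + 4)² = ((16 - 6) + 4)² = (10 + 4)² = 14² = 196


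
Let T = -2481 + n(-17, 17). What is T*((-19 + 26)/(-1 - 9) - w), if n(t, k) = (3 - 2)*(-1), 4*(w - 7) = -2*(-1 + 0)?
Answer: 101762/5 ≈ 20352.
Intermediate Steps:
w = 15/2 (w = 7 + (-2*(-1 + 0))/4 = 7 + (-2*(-1))/4 = 7 + (1/4)*2 = 7 + 1/2 = 15/2 ≈ 7.5000)
n(t, k) = -1 (n(t, k) = 1*(-1) = -1)
T = -2482 (T = -2481 - 1 = -2482)
T*((-19 + 26)/(-1 - 9) - w) = -2482*((-19 + 26)/(-1 - 9) - 1*15/2) = -2482*(7/(-10) - 15/2) = -2482*(7*(-1/10) - 15/2) = -2482*(-7/10 - 15/2) = -2482*(-41/5) = 101762/5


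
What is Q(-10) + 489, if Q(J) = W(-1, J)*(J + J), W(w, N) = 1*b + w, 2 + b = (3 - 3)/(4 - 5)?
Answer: 549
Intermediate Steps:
b = -2 (b = -2 + (3 - 3)/(4 - 5) = -2 + 0/(-1) = -2 + 0*(-1) = -2 + 0 = -2)
W(w, N) = -2 + w (W(w, N) = 1*(-2) + w = -2 + w)
Q(J) = -6*J (Q(J) = (-2 - 1)*(J + J) = -6*J)
Q(-10) + 489 = -6*(-10) + 489 = 60 + 489 = 549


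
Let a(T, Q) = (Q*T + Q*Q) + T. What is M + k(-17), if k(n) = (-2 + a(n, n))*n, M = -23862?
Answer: -33365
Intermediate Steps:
a(T, Q) = T + Q² + Q*T (a(T, Q) = (Q*T + Q²) + T = (Q² + Q*T) + T = T + Q² + Q*T)
k(n) = n*(-2 + n + 2*n²) (k(n) = (-2 + (n + n² + n*n))*n = (-2 + (n + n² + n²))*n = (-2 + (n + 2*n²))*n = (-2 + n + 2*n²)*n = n*(-2 + n + 2*n²))
M + k(-17) = -23862 - 17*(-2 - 17 + 2*(-17)²) = -23862 - 17*(-2 - 17 + 2*289) = -23862 - 17*(-2 - 17 + 578) = -23862 - 17*559 = -23862 - 9503 = -33365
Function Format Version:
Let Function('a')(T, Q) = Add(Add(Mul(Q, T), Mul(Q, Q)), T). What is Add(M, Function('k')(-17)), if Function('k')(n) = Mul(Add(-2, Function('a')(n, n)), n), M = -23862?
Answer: -33365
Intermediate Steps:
Function('a')(T, Q) = Add(T, Pow(Q, 2), Mul(Q, T)) (Function('a')(T, Q) = Add(Add(Mul(Q, T), Pow(Q, 2)), T) = Add(Add(Pow(Q, 2), Mul(Q, T)), T) = Add(T, Pow(Q, 2), Mul(Q, T)))
Function('k')(n) = Mul(n, Add(-2, n, Mul(2, Pow(n, 2)))) (Function('k')(n) = Mul(Add(-2, Add(n, Pow(n, 2), Mul(n, n))), n) = Mul(Add(-2, Add(n, Pow(n, 2), Pow(n, 2))), n) = Mul(Add(-2, Add(n, Mul(2, Pow(n, 2)))), n) = Mul(Add(-2, n, Mul(2, Pow(n, 2))), n) = Mul(n, Add(-2, n, Mul(2, Pow(n, 2)))))
Add(M, Function('k')(-17)) = Add(-23862, Mul(-17, Add(-2, -17, Mul(2, Pow(-17, 2))))) = Add(-23862, Mul(-17, Add(-2, -17, Mul(2, 289)))) = Add(-23862, Mul(-17, Add(-2, -17, 578))) = Add(-23862, Mul(-17, 559)) = Add(-23862, -9503) = -33365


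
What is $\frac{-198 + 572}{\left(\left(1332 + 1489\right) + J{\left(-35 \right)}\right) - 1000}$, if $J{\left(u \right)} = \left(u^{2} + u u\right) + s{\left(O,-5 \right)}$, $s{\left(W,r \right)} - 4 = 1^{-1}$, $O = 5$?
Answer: $\frac{187}{2138} \approx 0.087465$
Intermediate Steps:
$s{\left(W,r \right)} = 5$ ($s{\left(W,r \right)} = 4 + 1^{-1} = 4 + 1 = 5$)
$J{\left(u \right)} = 5 + 2 u^{2}$ ($J{\left(u \right)} = \left(u^{2} + u u\right) + 5 = \left(u^{2} + u^{2}\right) + 5 = 2 u^{2} + 5 = 5 + 2 u^{2}$)
$\frac{-198 + 572}{\left(\left(1332 + 1489\right) + J{\left(-35 \right)}\right) - 1000} = \frac{-198 + 572}{\left(\left(1332 + 1489\right) + \left(5 + 2 \left(-35\right)^{2}\right)\right) - 1000} = \frac{374}{\left(2821 + \left(5 + 2 \cdot 1225\right)\right) - 1000} = \frac{374}{\left(2821 + \left(5 + 2450\right)\right) - 1000} = \frac{374}{\left(2821 + 2455\right) - 1000} = \frac{374}{5276 - 1000} = \frac{374}{4276} = 374 \cdot \frac{1}{4276} = \frac{187}{2138}$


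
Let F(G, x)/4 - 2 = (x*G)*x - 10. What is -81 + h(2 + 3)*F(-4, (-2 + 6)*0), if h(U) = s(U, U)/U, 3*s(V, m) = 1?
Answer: -1247/15 ≈ -83.133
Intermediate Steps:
F(G, x) = -32 + 4*G*x² (F(G, x) = 8 + 4*((x*G)*x - 10) = 8 + 4*((G*x)*x - 10) = 8 + 4*(G*x² - 10) = 8 + 4*(-10 + G*x²) = 8 + (-40 + 4*G*x²) = -32 + 4*G*x²)
s(V, m) = ⅓ (s(V, m) = (⅓)*1 = ⅓)
h(U) = 1/(3*U)
-81 + h(2 + 3)*F(-4, (-2 + 6)*0) = -81 + (1/(3*(2 + 3)))*(-32 + 4*(-4)*((-2 + 6)*0)²) = -81 + ((⅓)/5)*(-32 + 4*(-4)*(4*0)²) = -81 + ((⅓)*(⅕))*(-32 + 4*(-4)*0²) = -81 + (-32 + 4*(-4)*0)/15 = -81 + (-32 + 0)/15 = -81 + (1/15)*(-32) = -81 - 32/15 = -1247/15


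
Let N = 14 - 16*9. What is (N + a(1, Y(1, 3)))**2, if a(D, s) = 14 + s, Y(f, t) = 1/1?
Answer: 13225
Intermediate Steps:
Y(f, t) = 1
N = -130 (N = 14 - 144 = -130)
(N + a(1, Y(1, 3)))**2 = (-130 + (14 + 1))**2 = (-130 + 15)**2 = (-115)**2 = 13225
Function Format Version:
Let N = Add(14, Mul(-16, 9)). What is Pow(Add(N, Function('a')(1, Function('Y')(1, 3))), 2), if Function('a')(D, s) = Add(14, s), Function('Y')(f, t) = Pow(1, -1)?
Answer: 13225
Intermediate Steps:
Function('Y')(f, t) = 1
N = -130 (N = Add(14, -144) = -130)
Pow(Add(N, Function('a')(1, Function('Y')(1, 3))), 2) = Pow(Add(-130, Add(14, 1)), 2) = Pow(Add(-130, 15), 2) = Pow(-115, 2) = 13225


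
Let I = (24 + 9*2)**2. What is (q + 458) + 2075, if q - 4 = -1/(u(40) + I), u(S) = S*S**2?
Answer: 166843267/65764 ≈ 2537.0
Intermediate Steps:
I = 1764 (I = (24 + 18)**2 = 42**2 = 1764)
u(S) = S**3
q = 263055/65764 (q = 4 - 1/(40**3 + 1764) = 4 - 1/(64000 + 1764) = 4 - 1/65764 = 263055/65764 ≈ 4.0000)
(q + 458) + 2075 = (263055/65764 + 458) + 2075 = 30382967/65764 + 2075 = 166843267/65764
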